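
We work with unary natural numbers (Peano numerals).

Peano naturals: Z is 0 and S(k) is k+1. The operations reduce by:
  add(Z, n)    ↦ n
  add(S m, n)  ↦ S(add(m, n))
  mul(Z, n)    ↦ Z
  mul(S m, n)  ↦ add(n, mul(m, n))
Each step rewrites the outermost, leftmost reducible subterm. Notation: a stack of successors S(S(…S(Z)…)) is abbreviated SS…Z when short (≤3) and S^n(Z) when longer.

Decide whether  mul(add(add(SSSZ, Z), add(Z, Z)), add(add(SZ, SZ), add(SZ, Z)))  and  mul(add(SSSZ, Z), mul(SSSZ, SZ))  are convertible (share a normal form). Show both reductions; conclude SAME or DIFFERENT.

Term A:
  start: mul(add(add(SSSZ, Z), add(Z, Z)), add(add(SZ, SZ), add(SZ, Z)))
  [1] mul(add(S(add(SSZ, Z)), add(Z, Z)), add(add(SZ, SZ), add(SZ, Z)))
  [2] mul(S(add(add(SSZ, Z), add(Z, Z))), add(add(SZ, SZ), add(SZ, Z)))
  [3] add(add(add(SZ, SZ), add(SZ, Z)), mul(add(add(SSZ, Z), add(Z, Z)), add(add(SZ, SZ), add(SZ, Z))))
  [4] add(add(S(add(Z, SZ)), add(SZ, Z)), mul(add(add(SSZ, Z), add(Z, Z)), add(add(SZ, SZ), add(SZ, Z))))
  [5] add(S(add(add(Z, SZ), add(SZ, Z))), mul(add(add(SSZ, Z), add(Z, Z)), add(add(SZ, SZ), add(SZ, Z))))
  [6] S(add(add(add(Z, SZ), add(SZ, Z)), mul(add(add(SSZ, Z), add(Z, Z)), add(add(SZ, SZ), add(SZ, Z)))))
  [7] S(add(add(SZ, add(SZ, Z)), mul(add(add(SSZ, Z), add(Z, Z)), add(add(SZ, SZ), add(SZ, Z)))))
  [8] S(add(S(add(Z, add(SZ, Z))), mul(add(add(SSZ, Z), add(Z, Z)), add(add(SZ, SZ), add(SZ, Z)))))
  [9] S(S(add(add(Z, add(SZ, Z)), mul(add(add(SSZ, Z), add(Z, Z)), add(add(SZ, SZ), add(SZ, Z))))))
  [10] S(S(add(add(SZ, Z), mul(add(add(SSZ, Z), add(Z, Z)), add(add(SZ, SZ), add(SZ, Z))))))
  [11] S(S(add(S(add(Z, Z)), mul(add(add(SSZ, Z), add(Z, Z)), add(add(SZ, SZ), add(SZ, Z))))))
  [12] S(S(S(add(add(Z, Z), mul(add(add(SSZ, Z), add(Z, Z)), add(add(SZ, SZ), add(SZ, Z)))))))
  [13] S(S(S(add(Z, mul(add(add(SSZ, Z), add(Z, Z)), add(add(SZ, SZ), add(SZ, Z)))))))
  [14] S(S(S(mul(add(add(SSZ, Z), add(Z, Z)), add(add(SZ, SZ), add(SZ, Z))))))
  [15] S(S(S(mul(add(S(add(SZ, Z)), add(Z, Z)), add(add(SZ, SZ), add(SZ, Z))))))
  [16] S(S(S(mul(S(add(add(SZ, Z), add(Z, Z))), add(add(SZ, SZ), add(SZ, Z))))))
  [17] S(S(S(add(add(add(SZ, SZ), add(SZ, Z)), mul(add(add(SZ, Z), add(Z, Z)), add(add(SZ, SZ), add(SZ, Z)))))))
  [18] S(S(S(add(add(S(add(Z, SZ)), add(SZ, Z)), mul(add(add(SZ, Z), add(Z, Z)), add(add(SZ, SZ), add(SZ, Z)))))))
  [19] S(S(S(add(S(add(add(Z, SZ), add(SZ, Z))), mul(add(add(SZ, Z), add(Z, Z)), add(add(SZ, SZ), add(SZ, Z)))))))
  [20] S(S(S(S(add(add(add(Z, SZ), add(SZ, Z)), mul(add(add(SZ, Z), add(Z, Z)), add(add(SZ, SZ), add(SZ, Z))))))))
  [21] S(S(S(S(add(add(SZ, add(SZ, Z)), mul(add(add(SZ, Z), add(Z, Z)), add(add(SZ, SZ), add(SZ, Z))))))))
  [22] S(S(S(S(add(S(add(Z, add(SZ, Z))), mul(add(add(SZ, Z), add(Z, Z)), add(add(SZ, SZ), add(SZ, Z))))))))
  [23] S(S(S(S(S(add(add(Z, add(SZ, Z)), mul(add(add(SZ, Z), add(Z, Z)), add(add(SZ, SZ), add(SZ, Z)))))))))
  [24] S(S(S(S(S(add(add(SZ, Z), mul(add(add(SZ, Z), add(Z, Z)), add(add(SZ, SZ), add(SZ, Z)))))))))
  [25] S(S(S(S(S(add(S(add(Z, Z)), mul(add(add(SZ, Z), add(Z, Z)), add(add(SZ, SZ), add(SZ, Z)))))))))
  [26] S(S(S(S(S(S(add(add(Z, Z), mul(add(add(SZ, Z), add(Z, Z)), add(add(SZ, SZ), add(SZ, Z))))))))))
  [27] S(S(S(S(S(S(add(Z, mul(add(add(SZ, Z), add(Z, Z)), add(add(SZ, SZ), add(SZ, Z))))))))))
  [28] S(S(S(S(S(S(mul(add(add(SZ, Z), add(Z, Z)), add(add(SZ, SZ), add(SZ, Z)))))))))
  [29] S(S(S(S(S(S(mul(add(S(add(Z, Z)), add(Z, Z)), add(add(SZ, SZ), add(SZ, Z)))))))))
  [30] S(S(S(S(S(S(mul(S(add(add(Z, Z), add(Z, Z))), add(add(SZ, SZ), add(SZ, Z)))))))))
  [31] S(S(S(S(S(S(add(add(add(SZ, SZ), add(SZ, Z)), mul(add(add(Z, Z), add(Z, Z)), add(add(SZ, SZ), add(SZ, Z))))))))))
  [32] S(S(S(S(S(S(add(add(S(add(Z, SZ)), add(SZ, Z)), mul(add(add(Z, Z), add(Z, Z)), add(add(SZ, SZ), add(SZ, Z))))))))))
  [33] S(S(S(S(S(S(add(S(add(add(Z, SZ), add(SZ, Z))), mul(add(add(Z, Z), add(Z, Z)), add(add(SZ, SZ), add(SZ, Z))))))))))
  [34] S(S(S(S(S(S(S(add(add(add(Z, SZ), add(SZ, Z)), mul(add(add(Z, Z), add(Z, Z)), add(add(SZ, SZ), add(SZ, Z)))))))))))
  [35] S(S(S(S(S(S(S(add(add(SZ, add(SZ, Z)), mul(add(add(Z, Z), add(Z, Z)), add(add(SZ, SZ), add(SZ, Z)))))))))))
  [36] S(S(S(S(S(S(S(add(S(add(Z, add(SZ, Z))), mul(add(add(Z, Z), add(Z, Z)), add(add(SZ, SZ), add(SZ, Z)))))))))))
  [37] S(S(S(S(S(S(S(S(add(add(Z, add(SZ, Z)), mul(add(add(Z, Z), add(Z, Z)), add(add(SZ, SZ), add(SZ, Z))))))))))))
  [38] S(S(S(S(S(S(S(S(add(add(SZ, Z), mul(add(add(Z, Z), add(Z, Z)), add(add(SZ, SZ), add(SZ, Z))))))))))))
  [39] S(S(S(S(S(S(S(S(add(S(add(Z, Z)), mul(add(add(Z, Z), add(Z, Z)), add(add(SZ, SZ), add(SZ, Z))))))))))))
  [40] S(S(S(S(S(S(S(S(S(add(add(Z, Z), mul(add(add(Z, Z), add(Z, Z)), add(add(SZ, SZ), add(SZ, Z)))))))))))))
  [41] S(S(S(S(S(S(S(S(S(add(Z, mul(add(add(Z, Z), add(Z, Z)), add(add(SZ, SZ), add(SZ, Z)))))))))))))
  [42] S(S(S(S(S(S(S(S(S(mul(add(add(Z, Z), add(Z, Z)), add(add(SZ, SZ), add(SZ, Z))))))))))))
  [43] S(S(S(S(S(S(S(S(S(mul(add(Z, add(Z, Z)), add(add(SZ, SZ), add(SZ, Z))))))))))))
  [44] S(S(S(S(S(S(S(S(S(mul(add(Z, Z), add(add(SZ, SZ), add(SZ, Z))))))))))))
  [45] S(S(S(S(S(S(S(S(S(mul(Z, add(add(SZ, SZ), add(SZ, Z))))))))))))
  [46] S^9(Z)

Term B:
  start: mul(add(SSSZ, Z), mul(SSSZ, SZ))
  [1] mul(S(add(SSZ, Z)), mul(SSSZ, SZ))
  [2] add(mul(SSSZ, SZ), mul(add(SSZ, Z), mul(SSSZ, SZ)))
  [3] add(add(SZ, mul(SSZ, SZ)), mul(add(SSZ, Z), mul(SSSZ, SZ)))
  [4] add(S(add(Z, mul(SSZ, SZ))), mul(add(SSZ, Z), mul(SSSZ, SZ)))
  [5] S(add(add(Z, mul(SSZ, SZ)), mul(add(SSZ, Z), mul(SSSZ, SZ))))
  [6] S(add(mul(SSZ, SZ), mul(add(SSZ, Z), mul(SSSZ, SZ))))
  [7] S(add(add(SZ, mul(SZ, SZ)), mul(add(SSZ, Z), mul(SSSZ, SZ))))
  [8] S(add(S(add(Z, mul(SZ, SZ))), mul(add(SSZ, Z), mul(SSSZ, SZ))))
  [9] S(S(add(add(Z, mul(SZ, SZ)), mul(add(SSZ, Z), mul(SSSZ, SZ)))))
  [10] S(S(add(mul(SZ, SZ), mul(add(SSZ, Z), mul(SSSZ, SZ)))))
  [11] S(S(add(add(SZ, mul(Z, SZ)), mul(add(SSZ, Z), mul(SSSZ, SZ)))))
  [12] S(S(add(S(add(Z, mul(Z, SZ))), mul(add(SSZ, Z), mul(SSSZ, SZ)))))
  [13] S(S(S(add(add(Z, mul(Z, SZ)), mul(add(SSZ, Z), mul(SSSZ, SZ))))))
  [14] S(S(S(add(mul(Z, SZ), mul(add(SSZ, Z), mul(SSSZ, SZ))))))
  [15] S(S(S(add(Z, mul(add(SSZ, Z), mul(SSSZ, SZ))))))
  [16] S(S(S(mul(add(SSZ, Z), mul(SSSZ, SZ)))))
  [17] S(S(S(mul(S(add(SZ, Z)), mul(SSSZ, SZ)))))
  [18] S(S(S(add(mul(SSSZ, SZ), mul(add(SZ, Z), mul(SSSZ, SZ))))))
  [19] S(S(S(add(add(SZ, mul(SSZ, SZ)), mul(add(SZ, Z), mul(SSSZ, SZ))))))
  [20] S(S(S(add(S(add(Z, mul(SSZ, SZ))), mul(add(SZ, Z), mul(SSSZ, SZ))))))
  [21] S(S(S(S(add(add(Z, mul(SSZ, SZ)), mul(add(SZ, Z), mul(SSSZ, SZ)))))))
  [22] S(S(S(S(add(mul(SSZ, SZ), mul(add(SZ, Z), mul(SSSZ, SZ)))))))
  [23] S(S(S(S(add(add(SZ, mul(SZ, SZ)), mul(add(SZ, Z), mul(SSSZ, SZ)))))))
  [24] S(S(S(S(add(S(add(Z, mul(SZ, SZ))), mul(add(SZ, Z), mul(SSSZ, SZ)))))))
  [25] S(S(S(S(S(add(add(Z, mul(SZ, SZ)), mul(add(SZ, Z), mul(SSSZ, SZ))))))))
  [26] S(S(S(S(S(add(mul(SZ, SZ), mul(add(SZ, Z), mul(SSSZ, SZ))))))))
  [27] S(S(S(S(S(add(add(SZ, mul(Z, SZ)), mul(add(SZ, Z), mul(SSSZ, SZ))))))))
  [28] S(S(S(S(S(add(S(add(Z, mul(Z, SZ))), mul(add(SZ, Z), mul(SSSZ, SZ))))))))
  [29] S(S(S(S(S(S(add(add(Z, mul(Z, SZ)), mul(add(SZ, Z), mul(SSSZ, SZ)))))))))
  [30] S(S(S(S(S(S(add(mul(Z, SZ), mul(add(SZ, Z), mul(SSSZ, SZ)))))))))
  [31] S(S(S(S(S(S(add(Z, mul(add(SZ, Z), mul(SSSZ, SZ)))))))))
  [32] S(S(S(S(S(S(mul(add(SZ, Z), mul(SSSZ, SZ))))))))
  [33] S(S(S(S(S(S(mul(S(add(Z, Z)), mul(SSSZ, SZ))))))))
  [34] S(S(S(S(S(S(add(mul(SSSZ, SZ), mul(add(Z, Z), mul(SSSZ, SZ)))))))))
  [35] S(S(S(S(S(S(add(add(SZ, mul(SSZ, SZ)), mul(add(Z, Z), mul(SSSZ, SZ)))))))))
  [36] S(S(S(S(S(S(add(S(add(Z, mul(SSZ, SZ))), mul(add(Z, Z), mul(SSSZ, SZ)))))))))
  [37] S(S(S(S(S(S(S(add(add(Z, mul(SSZ, SZ)), mul(add(Z, Z), mul(SSSZ, SZ))))))))))
  [38] S(S(S(S(S(S(S(add(mul(SSZ, SZ), mul(add(Z, Z), mul(SSSZ, SZ))))))))))
  [39] S(S(S(S(S(S(S(add(add(SZ, mul(SZ, SZ)), mul(add(Z, Z), mul(SSSZ, SZ))))))))))
  [40] S(S(S(S(S(S(S(add(S(add(Z, mul(SZ, SZ))), mul(add(Z, Z), mul(SSSZ, SZ))))))))))
  [41] S(S(S(S(S(S(S(S(add(add(Z, mul(SZ, SZ)), mul(add(Z, Z), mul(SSSZ, SZ)))))))))))
  [42] S(S(S(S(S(S(S(S(add(mul(SZ, SZ), mul(add(Z, Z), mul(SSSZ, SZ)))))))))))
  [43] S(S(S(S(S(S(S(S(add(add(SZ, mul(Z, SZ)), mul(add(Z, Z), mul(SSSZ, SZ)))))))))))
  [44] S(S(S(S(S(S(S(S(add(S(add(Z, mul(Z, SZ))), mul(add(Z, Z), mul(SSSZ, SZ)))))))))))
  [45] S(S(S(S(S(S(S(S(S(add(add(Z, mul(Z, SZ)), mul(add(Z, Z), mul(SSSZ, SZ))))))))))))
  [46] S(S(S(S(S(S(S(S(S(add(mul(Z, SZ), mul(add(Z, Z), mul(SSSZ, SZ))))))))))))
  [47] S(S(S(S(S(S(S(S(S(add(Z, mul(add(Z, Z), mul(SSSZ, SZ))))))))))))
  [48] S(S(S(S(S(S(S(S(S(mul(add(Z, Z), mul(SSSZ, SZ)))))))))))
  [49] S(S(S(S(S(S(S(S(S(mul(Z, mul(SSSZ, SZ)))))))))))
  [50] S^9(Z)

Answer: SAME — A ⇓ S^9(Z), B ⇓ S^9(Z)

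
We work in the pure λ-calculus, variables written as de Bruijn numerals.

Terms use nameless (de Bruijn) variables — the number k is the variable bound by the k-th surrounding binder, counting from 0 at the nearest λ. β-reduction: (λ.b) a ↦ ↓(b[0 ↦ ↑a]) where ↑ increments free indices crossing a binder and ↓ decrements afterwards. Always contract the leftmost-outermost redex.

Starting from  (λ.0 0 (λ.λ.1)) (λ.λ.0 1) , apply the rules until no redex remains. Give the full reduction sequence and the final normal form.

Answer: normal form = λ.λ.λ.0 1  (in 4 steps)

Derivation:
  start: (λ.0 0 (λ.λ.1)) (λ.λ.0 1)
  →1  (λ.λ.0 1) (λ.λ.0 1) (λ.λ.1)
  →2  (λ.0 (λ.λ.0 1)) (λ.λ.1)
  →3  (λ.λ.1) (λ.λ.0 1)
  →4  λ.λ.λ.0 1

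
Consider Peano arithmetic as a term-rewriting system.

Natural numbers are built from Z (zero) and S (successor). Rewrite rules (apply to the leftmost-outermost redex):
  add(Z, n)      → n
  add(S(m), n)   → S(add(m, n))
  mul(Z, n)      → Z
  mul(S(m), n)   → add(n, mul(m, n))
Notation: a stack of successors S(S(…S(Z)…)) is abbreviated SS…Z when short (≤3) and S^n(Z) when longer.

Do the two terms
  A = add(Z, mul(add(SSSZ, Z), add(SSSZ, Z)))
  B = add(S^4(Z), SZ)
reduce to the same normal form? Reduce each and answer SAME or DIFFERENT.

Term A:
  start: add(Z, mul(add(SSSZ, Z), add(SSSZ, Z)))
  →1  mul(add(SSSZ, Z), add(SSSZ, Z))
  →2  mul(S(add(SSZ, Z)), add(SSSZ, Z))
  →3  add(add(SSSZ, Z), mul(add(SSZ, Z), add(SSSZ, Z)))
  →4  add(S(add(SSZ, Z)), mul(add(SSZ, Z), add(SSSZ, Z)))
  →5  S(add(add(SSZ, Z), mul(add(SSZ, Z), add(SSSZ, Z))))
  →6  S(add(S(add(SZ, Z)), mul(add(SSZ, Z), add(SSSZ, Z))))
  →7  S(S(add(add(SZ, Z), mul(add(SSZ, Z), add(SSSZ, Z)))))
  →8  S(S(add(S(add(Z, Z)), mul(add(SSZ, Z), add(SSSZ, Z)))))
  →9  S(S(S(add(add(Z, Z), mul(add(SSZ, Z), add(SSSZ, Z))))))
  →10  S(S(S(add(Z, mul(add(SSZ, Z), add(SSSZ, Z))))))
  →11  S(S(S(mul(add(SSZ, Z), add(SSSZ, Z)))))
  →12  S(S(S(mul(S(add(SZ, Z)), add(SSSZ, Z)))))
  →13  S(S(S(add(add(SSSZ, Z), mul(add(SZ, Z), add(SSSZ, Z))))))
  →14  S(S(S(add(S(add(SSZ, Z)), mul(add(SZ, Z), add(SSSZ, Z))))))
  →15  S(S(S(S(add(add(SSZ, Z), mul(add(SZ, Z), add(SSSZ, Z)))))))
  →16  S(S(S(S(add(S(add(SZ, Z)), mul(add(SZ, Z), add(SSSZ, Z)))))))
  →17  S(S(S(S(S(add(add(SZ, Z), mul(add(SZ, Z), add(SSSZ, Z))))))))
  →18  S(S(S(S(S(add(S(add(Z, Z)), mul(add(SZ, Z), add(SSSZ, Z))))))))
  →19  S(S(S(S(S(S(add(add(Z, Z), mul(add(SZ, Z), add(SSSZ, Z)))))))))
  →20  S(S(S(S(S(S(add(Z, mul(add(SZ, Z), add(SSSZ, Z)))))))))
  →21  S(S(S(S(S(S(mul(add(SZ, Z), add(SSSZ, Z))))))))
  →22  S(S(S(S(S(S(mul(S(add(Z, Z)), add(SSSZ, Z))))))))
  →23  S(S(S(S(S(S(add(add(SSSZ, Z), mul(add(Z, Z), add(SSSZ, Z)))))))))
  →24  S(S(S(S(S(S(add(S(add(SSZ, Z)), mul(add(Z, Z), add(SSSZ, Z)))))))))
  →25  S(S(S(S(S(S(S(add(add(SSZ, Z), mul(add(Z, Z), add(SSSZ, Z))))))))))
  →26  S(S(S(S(S(S(S(add(S(add(SZ, Z)), mul(add(Z, Z), add(SSSZ, Z))))))))))
  →27  S(S(S(S(S(S(S(S(add(add(SZ, Z), mul(add(Z, Z), add(SSSZ, Z)))))))))))
  →28  S(S(S(S(S(S(S(S(add(S(add(Z, Z)), mul(add(Z, Z), add(SSSZ, Z)))))))))))
  →29  S(S(S(S(S(S(S(S(S(add(add(Z, Z), mul(add(Z, Z), add(SSSZ, Z))))))))))))
  →30  S(S(S(S(S(S(S(S(S(add(Z, mul(add(Z, Z), add(SSSZ, Z))))))))))))
  →31  S(S(S(S(S(S(S(S(S(mul(add(Z, Z), add(SSSZ, Z)))))))))))
  →32  S(S(S(S(S(S(S(S(S(mul(Z, add(SSSZ, Z)))))))))))
  →33  S^9(Z)

Term B:
  start: add(S^4(Z), SZ)
  →1  S(add(SSSZ, SZ))
  →2  S(S(add(SSZ, SZ)))
  →3  S(S(S(add(SZ, SZ))))
  →4  S(S(S(S(add(Z, SZ)))))
  →5  S^5(Z)

Answer: DIFFERENT — A ⇓ S^9(Z), B ⇓ S^5(Z)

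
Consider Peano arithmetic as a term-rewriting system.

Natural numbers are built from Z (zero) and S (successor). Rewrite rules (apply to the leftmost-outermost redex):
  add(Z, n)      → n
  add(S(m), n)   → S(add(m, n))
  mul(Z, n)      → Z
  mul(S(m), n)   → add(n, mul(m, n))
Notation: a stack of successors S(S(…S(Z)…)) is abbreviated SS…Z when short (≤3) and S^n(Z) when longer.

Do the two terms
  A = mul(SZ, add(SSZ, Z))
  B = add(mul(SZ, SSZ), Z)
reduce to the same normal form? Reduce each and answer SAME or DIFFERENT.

Term A:
  start: mul(SZ, add(SSZ, Z))
  step 1: add(add(SSZ, Z), mul(Z, add(SSZ, Z)))
  step 2: add(S(add(SZ, Z)), mul(Z, add(SSZ, Z)))
  step 3: S(add(add(SZ, Z), mul(Z, add(SSZ, Z))))
  step 4: S(add(S(add(Z, Z)), mul(Z, add(SSZ, Z))))
  step 5: S(S(add(add(Z, Z), mul(Z, add(SSZ, Z)))))
  step 6: S(S(add(Z, mul(Z, add(SSZ, Z)))))
  step 7: S(S(mul(Z, add(SSZ, Z))))
  step 8: SSZ

Term B:
  start: add(mul(SZ, SSZ), Z)
  step 1: add(add(SSZ, mul(Z, SSZ)), Z)
  step 2: add(S(add(SZ, mul(Z, SSZ))), Z)
  step 3: S(add(add(SZ, mul(Z, SSZ)), Z))
  step 4: S(add(S(add(Z, mul(Z, SSZ))), Z))
  step 5: S(S(add(add(Z, mul(Z, SSZ)), Z)))
  step 6: S(S(add(mul(Z, SSZ), Z)))
  step 7: S(S(add(Z, Z)))
  step 8: SSZ

Answer: SAME — A ⇓ SSZ, B ⇓ SSZ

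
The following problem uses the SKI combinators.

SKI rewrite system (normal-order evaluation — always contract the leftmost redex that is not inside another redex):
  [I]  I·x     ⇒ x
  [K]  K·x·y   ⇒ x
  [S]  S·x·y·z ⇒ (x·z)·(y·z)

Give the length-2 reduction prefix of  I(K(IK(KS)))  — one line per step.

  start: I(K(IK(KS)))
  →1  K(IK(KS))
  →2  K(K(KS))

Answer: after 2 steps: K(K(KS))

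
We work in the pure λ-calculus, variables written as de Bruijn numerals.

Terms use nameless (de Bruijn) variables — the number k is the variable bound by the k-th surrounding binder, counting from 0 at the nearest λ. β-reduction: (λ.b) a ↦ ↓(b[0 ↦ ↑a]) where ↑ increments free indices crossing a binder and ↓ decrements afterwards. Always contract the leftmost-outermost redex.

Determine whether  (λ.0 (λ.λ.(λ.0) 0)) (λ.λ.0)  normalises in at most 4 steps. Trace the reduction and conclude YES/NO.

  start: (λ.0 (λ.λ.(λ.0) 0)) (λ.λ.0)
  [1] (λ.λ.0) (λ.λ.(λ.0) 0)
  [2] λ.0

Answer: YES — reaches normal form λ.0 in 2 ≤ 4 steps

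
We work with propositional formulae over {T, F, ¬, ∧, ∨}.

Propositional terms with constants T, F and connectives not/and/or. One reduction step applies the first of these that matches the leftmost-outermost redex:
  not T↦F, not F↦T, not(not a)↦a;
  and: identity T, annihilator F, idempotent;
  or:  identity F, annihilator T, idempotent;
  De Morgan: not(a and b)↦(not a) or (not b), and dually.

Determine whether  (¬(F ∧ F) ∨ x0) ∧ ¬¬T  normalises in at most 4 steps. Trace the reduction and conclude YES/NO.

  start: (¬(F ∧ F) ∨ x0) ∧ ¬¬T
  step 1: ((¬F ∨ ¬F) ∨ x0) ∧ ¬¬T
  step 2: (¬F ∨ x0) ∧ ¬¬T
  step 3: (T ∨ x0) ∧ ¬¬T
  step 4: T ∧ ¬¬T

Answer: NO — after 4 steps the term is T ∧ ¬¬T, not yet normal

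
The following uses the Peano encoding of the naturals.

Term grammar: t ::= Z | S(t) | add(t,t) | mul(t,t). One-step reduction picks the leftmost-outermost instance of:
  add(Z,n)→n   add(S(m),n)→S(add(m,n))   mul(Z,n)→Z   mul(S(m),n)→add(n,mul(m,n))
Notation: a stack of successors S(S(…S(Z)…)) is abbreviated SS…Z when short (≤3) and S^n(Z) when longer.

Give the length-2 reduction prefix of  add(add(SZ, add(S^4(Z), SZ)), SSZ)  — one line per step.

  start: add(add(SZ, add(S^4(Z), SZ)), SSZ)
  step 1: add(S(add(Z, add(S^4(Z), SZ))), SSZ)
  step 2: S(add(add(Z, add(S^4(Z), SZ)), SSZ))

Answer: after 2 steps: S(add(add(Z, add(S^4(Z), SZ)), SSZ))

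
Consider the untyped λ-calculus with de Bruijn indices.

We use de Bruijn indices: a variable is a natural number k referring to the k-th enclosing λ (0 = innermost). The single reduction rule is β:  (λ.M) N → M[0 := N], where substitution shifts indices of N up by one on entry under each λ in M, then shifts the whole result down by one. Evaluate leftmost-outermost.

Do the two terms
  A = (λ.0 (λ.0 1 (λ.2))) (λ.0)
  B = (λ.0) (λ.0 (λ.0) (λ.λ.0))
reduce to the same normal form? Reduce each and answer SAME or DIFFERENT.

Term A:
  start: (λ.0 (λ.0 1 (λ.2))) (λ.0)
  [1] (λ.0) (λ.0 (λ.0) (λ.λ.0))
  [2] λ.0 (λ.0) (λ.λ.0)

Term B:
  start: (λ.0) (λ.0 (λ.0) (λ.λ.0))
  [1] λ.0 (λ.0) (λ.λ.0)

Answer: SAME — A ⇓ λ.0 (λ.0) (λ.λ.0), B ⇓ λ.0 (λ.0) (λ.λ.0)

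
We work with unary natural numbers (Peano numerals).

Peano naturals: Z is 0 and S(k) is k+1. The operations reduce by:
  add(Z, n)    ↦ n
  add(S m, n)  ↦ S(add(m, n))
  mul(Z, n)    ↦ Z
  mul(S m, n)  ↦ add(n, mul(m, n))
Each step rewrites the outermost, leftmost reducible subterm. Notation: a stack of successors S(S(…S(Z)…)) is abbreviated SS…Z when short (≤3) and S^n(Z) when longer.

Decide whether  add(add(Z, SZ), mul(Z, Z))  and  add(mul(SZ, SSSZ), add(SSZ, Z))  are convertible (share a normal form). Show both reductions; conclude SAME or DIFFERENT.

Answer: DIFFERENT — A ⇓ SZ, B ⇓ S^5(Z)

Reduction:
Term A:
  start: add(add(Z, SZ), mul(Z, Z))
  →1  add(SZ, mul(Z, Z))
  →2  S(add(Z, mul(Z, Z)))
  →3  S(mul(Z, Z))
  →4  SZ

Term B:
  start: add(mul(SZ, SSSZ), add(SSZ, Z))
  →1  add(add(SSSZ, mul(Z, SSSZ)), add(SSZ, Z))
  →2  add(S(add(SSZ, mul(Z, SSSZ))), add(SSZ, Z))
  →3  S(add(add(SSZ, mul(Z, SSSZ)), add(SSZ, Z)))
  →4  S(add(S(add(SZ, mul(Z, SSSZ))), add(SSZ, Z)))
  →5  S(S(add(add(SZ, mul(Z, SSSZ)), add(SSZ, Z))))
  →6  S(S(add(S(add(Z, mul(Z, SSSZ))), add(SSZ, Z))))
  →7  S(S(S(add(add(Z, mul(Z, SSSZ)), add(SSZ, Z)))))
  →8  S(S(S(add(mul(Z, SSSZ), add(SSZ, Z)))))
  →9  S(S(S(add(Z, add(SSZ, Z)))))
  →10  S(S(S(add(SSZ, Z))))
  →11  S(S(S(S(add(SZ, Z)))))
  →12  S(S(S(S(S(add(Z, Z))))))
  →13  S^5(Z)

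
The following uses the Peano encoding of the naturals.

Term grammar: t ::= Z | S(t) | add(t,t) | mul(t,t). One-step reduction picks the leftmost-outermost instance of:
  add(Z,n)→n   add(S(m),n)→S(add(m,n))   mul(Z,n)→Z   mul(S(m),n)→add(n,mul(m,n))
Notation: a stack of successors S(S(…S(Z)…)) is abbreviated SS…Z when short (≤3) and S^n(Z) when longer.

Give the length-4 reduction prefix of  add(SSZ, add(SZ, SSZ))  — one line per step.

Answer: after 4 steps: S(S(S(add(Z, SSZ))))

Working:
  start: add(SSZ, add(SZ, SSZ))
  [1] S(add(SZ, add(SZ, SSZ)))
  [2] S(S(add(Z, add(SZ, SSZ))))
  [3] S(S(add(SZ, SSZ)))
  [4] S(S(S(add(Z, SSZ))))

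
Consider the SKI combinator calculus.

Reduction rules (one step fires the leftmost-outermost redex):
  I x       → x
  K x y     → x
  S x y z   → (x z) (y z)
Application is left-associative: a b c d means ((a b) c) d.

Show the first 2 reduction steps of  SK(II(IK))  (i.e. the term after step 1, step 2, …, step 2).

Answer: after 2 steps: SK(IK)

Reduction:
  start: SK(II(IK))
  [1] SK(I(IK))
  [2] SK(IK)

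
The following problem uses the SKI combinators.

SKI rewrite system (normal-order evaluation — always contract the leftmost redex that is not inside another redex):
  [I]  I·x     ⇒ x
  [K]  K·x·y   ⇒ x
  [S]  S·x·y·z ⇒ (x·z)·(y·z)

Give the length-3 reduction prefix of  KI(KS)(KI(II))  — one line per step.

  start: KI(KS)(KI(II))
  →1  I(KI(II))
  →2  KI(II)
  →3  I

Answer: after 3 steps: I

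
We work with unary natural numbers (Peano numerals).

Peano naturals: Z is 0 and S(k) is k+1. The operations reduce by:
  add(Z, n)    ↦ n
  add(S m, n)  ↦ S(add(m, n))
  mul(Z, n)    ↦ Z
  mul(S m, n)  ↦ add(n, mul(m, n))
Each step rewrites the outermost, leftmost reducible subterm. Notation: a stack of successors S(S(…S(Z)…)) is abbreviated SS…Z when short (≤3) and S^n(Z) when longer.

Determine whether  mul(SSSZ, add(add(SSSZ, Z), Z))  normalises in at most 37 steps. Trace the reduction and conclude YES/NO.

  start: mul(SSSZ, add(add(SSSZ, Z), Z))
  →1  add(add(add(SSSZ, Z), Z), mul(SSZ, add(add(SSSZ, Z), Z)))
  →2  add(add(S(add(SSZ, Z)), Z), mul(SSZ, add(add(SSSZ, Z), Z)))
  →3  add(S(add(add(SSZ, Z), Z)), mul(SSZ, add(add(SSSZ, Z), Z)))
  →4  S(add(add(add(SSZ, Z), Z), mul(SSZ, add(add(SSSZ, Z), Z))))
  →5  S(add(add(S(add(SZ, Z)), Z), mul(SSZ, add(add(SSSZ, Z), Z))))
  →6  S(add(S(add(add(SZ, Z), Z)), mul(SSZ, add(add(SSSZ, Z), Z))))
  →7  S(S(add(add(add(SZ, Z), Z), mul(SSZ, add(add(SSSZ, Z), Z)))))
  →8  S(S(add(add(S(add(Z, Z)), Z), mul(SSZ, add(add(SSSZ, Z), Z)))))
  →9  S(S(add(S(add(add(Z, Z), Z)), mul(SSZ, add(add(SSSZ, Z), Z)))))
  →10  S(S(S(add(add(add(Z, Z), Z), mul(SSZ, add(add(SSSZ, Z), Z))))))
  →11  S(S(S(add(add(Z, Z), mul(SSZ, add(add(SSSZ, Z), Z))))))
  →12  S(S(S(add(Z, mul(SSZ, add(add(SSSZ, Z), Z))))))
  →13  S(S(S(mul(SSZ, add(add(SSSZ, Z), Z)))))
  →14  S(S(S(add(add(add(SSSZ, Z), Z), mul(SZ, add(add(SSSZ, Z), Z))))))
  →15  S(S(S(add(add(S(add(SSZ, Z)), Z), mul(SZ, add(add(SSSZ, Z), Z))))))
  →16  S(S(S(add(S(add(add(SSZ, Z), Z)), mul(SZ, add(add(SSSZ, Z), Z))))))
  →17  S(S(S(S(add(add(add(SSZ, Z), Z), mul(SZ, add(add(SSSZ, Z), Z)))))))
  →18  S(S(S(S(add(add(S(add(SZ, Z)), Z), mul(SZ, add(add(SSSZ, Z), Z)))))))
  →19  S(S(S(S(add(S(add(add(SZ, Z), Z)), mul(SZ, add(add(SSSZ, Z), Z)))))))
  →20  S(S(S(S(S(add(add(add(SZ, Z), Z), mul(SZ, add(add(SSSZ, Z), Z))))))))
  →21  S(S(S(S(S(add(add(S(add(Z, Z)), Z), mul(SZ, add(add(SSSZ, Z), Z))))))))
  →22  S(S(S(S(S(add(S(add(add(Z, Z), Z)), mul(SZ, add(add(SSSZ, Z), Z))))))))
  →23  S(S(S(S(S(S(add(add(add(Z, Z), Z), mul(SZ, add(add(SSSZ, Z), Z)))))))))
  →24  S(S(S(S(S(S(add(add(Z, Z), mul(SZ, add(add(SSSZ, Z), Z)))))))))
  →25  S(S(S(S(S(S(add(Z, mul(SZ, add(add(SSSZ, Z), Z)))))))))
  →26  S(S(S(S(S(S(mul(SZ, add(add(SSSZ, Z), Z))))))))
  →27  S(S(S(S(S(S(add(add(add(SSSZ, Z), Z), mul(Z, add(add(SSSZ, Z), Z)))))))))
  →28  S(S(S(S(S(S(add(add(S(add(SSZ, Z)), Z), mul(Z, add(add(SSSZ, Z), Z)))))))))
  →29  S(S(S(S(S(S(add(S(add(add(SSZ, Z), Z)), mul(Z, add(add(SSSZ, Z), Z)))))))))
  →30  S(S(S(S(S(S(S(add(add(add(SSZ, Z), Z), mul(Z, add(add(SSSZ, Z), Z))))))))))
  →31  S(S(S(S(S(S(S(add(add(S(add(SZ, Z)), Z), mul(Z, add(add(SSSZ, Z), Z))))))))))
  →32  S(S(S(S(S(S(S(add(S(add(add(SZ, Z), Z)), mul(Z, add(add(SSSZ, Z), Z))))))))))
  →33  S(S(S(S(S(S(S(S(add(add(add(SZ, Z), Z), mul(Z, add(add(SSSZ, Z), Z)))))))))))
  →34  S(S(S(S(S(S(S(S(add(add(S(add(Z, Z)), Z), mul(Z, add(add(SSSZ, Z), Z)))))))))))
  →35  S(S(S(S(S(S(S(S(add(S(add(add(Z, Z), Z)), mul(Z, add(add(SSSZ, Z), Z)))))))))))
  →36  S(S(S(S(S(S(S(S(S(add(add(add(Z, Z), Z), mul(Z, add(add(SSSZ, Z), Z))))))))))))
  →37  S(S(S(S(S(S(S(S(S(add(add(Z, Z), mul(Z, add(add(SSSZ, Z), Z))))))))))))

Answer: NO — after 37 steps the term is S(S(S(S(S(S(S(S(S(add(add(Z, Z), mul(Z, add(add(SSSZ, Z), Z)))))))))))), not yet normal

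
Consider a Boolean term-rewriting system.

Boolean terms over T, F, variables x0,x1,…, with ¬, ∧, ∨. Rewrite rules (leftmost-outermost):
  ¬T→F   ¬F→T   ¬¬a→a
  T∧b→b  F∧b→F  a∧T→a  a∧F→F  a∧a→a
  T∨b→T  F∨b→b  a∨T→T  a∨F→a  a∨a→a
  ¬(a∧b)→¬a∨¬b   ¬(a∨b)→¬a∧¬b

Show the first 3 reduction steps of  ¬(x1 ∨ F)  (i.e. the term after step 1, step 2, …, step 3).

Answer: after 3 steps: ¬x1

Reduction:
  start: ¬(x1 ∨ F)
  [1] ¬x1 ∧ ¬F
  [2] ¬x1 ∧ T
  [3] ¬x1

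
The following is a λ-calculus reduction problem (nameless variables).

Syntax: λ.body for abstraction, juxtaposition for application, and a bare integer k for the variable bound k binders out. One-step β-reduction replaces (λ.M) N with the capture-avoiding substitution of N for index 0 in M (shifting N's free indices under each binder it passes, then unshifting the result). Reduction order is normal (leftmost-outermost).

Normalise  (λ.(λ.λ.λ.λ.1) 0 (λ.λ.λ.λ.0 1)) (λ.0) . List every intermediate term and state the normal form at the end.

Answer: normal form = λ.λ.1  (in 3 steps)

Reduction:
  start: (λ.(λ.λ.λ.λ.1) 0 (λ.λ.λ.λ.0 1)) (λ.0)
  [1] (λ.λ.λ.λ.1) (λ.0) (λ.λ.λ.λ.0 1)
  [2] (λ.λ.λ.1) (λ.λ.λ.λ.0 1)
  [3] λ.λ.1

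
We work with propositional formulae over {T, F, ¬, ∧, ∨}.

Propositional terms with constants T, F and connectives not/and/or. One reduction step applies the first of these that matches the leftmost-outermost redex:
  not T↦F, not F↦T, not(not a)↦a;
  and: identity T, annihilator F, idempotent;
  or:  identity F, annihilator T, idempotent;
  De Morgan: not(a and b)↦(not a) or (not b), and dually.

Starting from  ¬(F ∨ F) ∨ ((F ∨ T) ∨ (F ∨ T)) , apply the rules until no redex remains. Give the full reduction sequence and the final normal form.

  start: ¬(F ∨ F) ∨ ((F ∨ T) ∨ (F ∨ T))
  →1  (¬F ∧ ¬F) ∨ ((F ∨ T) ∨ (F ∨ T))
  →2  ¬F ∨ ((F ∨ T) ∨ (F ∨ T))
  →3  T ∨ ((F ∨ T) ∨ (F ∨ T))
  →4  T

Answer: normal form = T  (in 4 steps)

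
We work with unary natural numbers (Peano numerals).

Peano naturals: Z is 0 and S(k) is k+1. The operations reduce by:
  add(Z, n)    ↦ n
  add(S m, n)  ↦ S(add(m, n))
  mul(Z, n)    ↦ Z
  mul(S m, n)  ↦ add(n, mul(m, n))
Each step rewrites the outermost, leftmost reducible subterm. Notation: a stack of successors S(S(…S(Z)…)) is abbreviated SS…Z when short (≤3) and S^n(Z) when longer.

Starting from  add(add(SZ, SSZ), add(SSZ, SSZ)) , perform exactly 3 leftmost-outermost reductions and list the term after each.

Answer: after 3 steps: S(add(SSZ, add(SSZ, SSZ)))

Derivation:
  start: add(add(SZ, SSZ), add(SSZ, SSZ))
  →1  add(S(add(Z, SSZ)), add(SSZ, SSZ))
  →2  S(add(add(Z, SSZ), add(SSZ, SSZ)))
  →3  S(add(SSZ, add(SSZ, SSZ)))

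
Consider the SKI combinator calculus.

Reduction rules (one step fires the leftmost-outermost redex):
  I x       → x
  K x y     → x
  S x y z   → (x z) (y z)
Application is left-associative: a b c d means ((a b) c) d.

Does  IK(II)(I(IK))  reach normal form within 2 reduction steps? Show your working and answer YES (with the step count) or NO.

Answer: NO — after 2 steps the term is II, not yet normal

Reduction:
  start: IK(II)(I(IK))
  step 1: K(II)(I(IK))
  step 2: II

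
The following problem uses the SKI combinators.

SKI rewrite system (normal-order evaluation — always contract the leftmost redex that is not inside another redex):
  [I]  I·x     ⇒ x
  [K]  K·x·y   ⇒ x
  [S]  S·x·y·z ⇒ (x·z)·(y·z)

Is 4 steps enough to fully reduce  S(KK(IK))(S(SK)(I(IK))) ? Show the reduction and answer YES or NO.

Answer: YES — reaches normal form SK(S(SK)K) in 3 ≤ 4 steps

Working:
  start: S(KK(IK))(S(SK)(I(IK)))
  [1] SK(S(SK)(I(IK)))
  [2] SK(S(SK)(IK))
  [3] SK(S(SK)K)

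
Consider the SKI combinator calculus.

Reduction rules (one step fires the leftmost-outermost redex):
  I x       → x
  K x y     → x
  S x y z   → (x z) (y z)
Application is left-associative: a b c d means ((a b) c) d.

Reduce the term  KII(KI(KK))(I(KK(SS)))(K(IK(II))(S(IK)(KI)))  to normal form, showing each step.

  start: KII(KI(KK))(I(KK(SS)))(K(IK(II))(S(IK)(KI)))
  step 1: I(KI(KK))(I(KK(SS)))(K(IK(II))(S(IK)(KI)))
  step 2: KI(KK)(I(KK(SS)))(K(IK(II))(S(IK)(KI)))
  step 3: I(I(KK(SS)))(K(IK(II))(S(IK)(KI)))
  step 4: I(KK(SS))(K(IK(II))(S(IK)(KI)))
  step 5: KK(SS)(K(IK(II))(S(IK)(KI)))
  step 6: K(K(IK(II))(S(IK)(KI)))
  step 7: K(IK(II))
  step 8: K(K(II))
  step 9: K(KI)

Answer: normal form = K(KI)  (in 9 steps)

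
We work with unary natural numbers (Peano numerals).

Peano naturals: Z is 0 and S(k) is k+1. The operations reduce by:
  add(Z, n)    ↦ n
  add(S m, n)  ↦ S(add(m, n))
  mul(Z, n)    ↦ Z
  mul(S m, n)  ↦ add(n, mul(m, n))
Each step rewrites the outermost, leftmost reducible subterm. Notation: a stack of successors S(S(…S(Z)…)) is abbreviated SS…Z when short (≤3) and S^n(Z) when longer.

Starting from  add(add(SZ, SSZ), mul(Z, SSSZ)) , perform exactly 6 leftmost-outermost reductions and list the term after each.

  start: add(add(SZ, SSZ), mul(Z, SSSZ))
  [1] add(S(add(Z, SSZ)), mul(Z, SSSZ))
  [2] S(add(add(Z, SSZ), mul(Z, SSSZ)))
  [3] S(add(SSZ, mul(Z, SSSZ)))
  [4] S(S(add(SZ, mul(Z, SSSZ))))
  [5] S(S(S(add(Z, mul(Z, SSSZ)))))
  [6] S(S(S(mul(Z, SSSZ))))

Answer: after 6 steps: S(S(S(mul(Z, SSSZ))))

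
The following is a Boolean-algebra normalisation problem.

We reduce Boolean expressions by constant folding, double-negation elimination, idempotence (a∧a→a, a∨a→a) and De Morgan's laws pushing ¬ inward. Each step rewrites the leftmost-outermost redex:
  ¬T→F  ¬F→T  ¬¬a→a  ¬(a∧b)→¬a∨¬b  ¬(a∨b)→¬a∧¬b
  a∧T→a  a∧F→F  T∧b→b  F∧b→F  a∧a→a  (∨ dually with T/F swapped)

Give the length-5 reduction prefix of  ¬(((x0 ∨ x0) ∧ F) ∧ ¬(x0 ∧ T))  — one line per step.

  start: ¬(((x0 ∨ x0) ∧ F) ∧ ¬(x0 ∧ T))
  →1  ¬((x0 ∨ x0) ∧ F) ∨ ¬¬(x0 ∧ T)
  →2  (¬(x0 ∨ x0) ∨ ¬F) ∨ ¬¬(x0 ∧ T)
  →3  ((¬x0 ∧ ¬x0) ∨ ¬F) ∨ ¬¬(x0 ∧ T)
  →4  (¬x0 ∨ ¬F) ∨ ¬¬(x0 ∧ T)
  →5  (¬x0 ∨ T) ∨ ¬¬(x0 ∧ T)

Answer: after 5 steps: (¬x0 ∨ T) ∨ ¬¬(x0 ∧ T)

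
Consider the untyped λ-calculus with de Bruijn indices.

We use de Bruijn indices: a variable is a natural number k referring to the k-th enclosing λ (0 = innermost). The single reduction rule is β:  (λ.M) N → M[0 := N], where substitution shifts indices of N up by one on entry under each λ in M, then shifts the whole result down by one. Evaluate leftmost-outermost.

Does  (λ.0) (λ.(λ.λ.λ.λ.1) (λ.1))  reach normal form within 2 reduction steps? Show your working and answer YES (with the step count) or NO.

  start: (λ.0) (λ.(λ.λ.λ.λ.1) (λ.1))
  →1  λ.(λ.λ.λ.λ.1) (λ.1)
  →2  λ.λ.λ.λ.1

Answer: YES — reaches normal form λ.λ.λ.λ.1 in 2 ≤ 2 steps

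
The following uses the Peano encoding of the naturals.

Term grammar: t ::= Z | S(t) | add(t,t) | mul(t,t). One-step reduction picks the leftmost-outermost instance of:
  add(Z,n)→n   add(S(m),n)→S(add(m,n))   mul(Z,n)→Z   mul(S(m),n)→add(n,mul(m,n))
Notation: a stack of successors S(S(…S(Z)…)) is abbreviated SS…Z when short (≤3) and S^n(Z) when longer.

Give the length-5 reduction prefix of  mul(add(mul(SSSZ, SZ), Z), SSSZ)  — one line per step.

  start: mul(add(mul(SSSZ, SZ), Z), SSSZ)
  →1  mul(add(add(SZ, mul(SSZ, SZ)), Z), SSSZ)
  →2  mul(add(S(add(Z, mul(SSZ, SZ))), Z), SSSZ)
  →3  mul(S(add(add(Z, mul(SSZ, SZ)), Z)), SSSZ)
  →4  add(SSSZ, mul(add(add(Z, mul(SSZ, SZ)), Z), SSSZ))
  →5  S(add(SSZ, mul(add(add(Z, mul(SSZ, SZ)), Z), SSSZ)))

Answer: after 5 steps: S(add(SSZ, mul(add(add(Z, mul(SSZ, SZ)), Z), SSSZ)))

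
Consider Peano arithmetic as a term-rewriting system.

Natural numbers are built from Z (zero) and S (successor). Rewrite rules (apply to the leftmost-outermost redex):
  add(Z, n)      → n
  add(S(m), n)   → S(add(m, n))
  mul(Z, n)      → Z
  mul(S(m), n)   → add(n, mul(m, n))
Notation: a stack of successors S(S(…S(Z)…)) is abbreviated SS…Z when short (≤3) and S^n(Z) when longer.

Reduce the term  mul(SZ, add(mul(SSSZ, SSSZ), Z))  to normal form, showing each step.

  start: mul(SZ, add(mul(SSSZ, SSSZ), Z))
  step 1: add(add(mul(SSSZ, SSSZ), Z), mul(Z, add(mul(SSSZ, SSSZ), Z)))
  step 2: add(add(add(SSSZ, mul(SSZ, SSSZ)), Z), mul(Z, add(mul(SSSZ, SSSZ), Z)))
  step 3: add(add(S(add(SSZ, mul(SSZ, SSSZ))), Z), mul(Z, add(mul(SSSZ, SSSZ), Z)))
  step 4: add(S(add(add(SSZ, mul(SSZ, SSSZ)), Z)), mul(Z, add(mul(SSSZ, SSSZ), Z)))
  step 5: S(add(add(add(SSZ, mul(SSZ, SSSZ)), Z), mul(Z, add(mul(SSSZ, SSSZ), Z))))
  step 6: S(add(add(S(add(SZ, mul(SSZ, SSSZ))), Z), mul(Z, add(mul(SSSZ, SSSZ), Z))))
  step 7: S(add(S(add(add(SZ, mul(SSZ, SSSZ)), Z)), mul(Z, add(mul(SSSZ, SSSZ), Z))))
  step 8: S(S(add(add(add(SZ, mul(SSZ, SSSZ)), Z), mul(Z, add(mul(SSSZ, SSSZ), Z)))))
  step 9: S(S(add(add(S(add(Z, mul(SSZ, SSSZ))), Z), mul(Z, add(mul(SSSZ, SSSZ), Z)))))
  step 10: S(S(add(S(add(add(Z, mul(SSZ, SSSZ)), Z)), mul(Z, add(mul(SSSZ, SSSZ), Z)))))
  step 11: S(S(S(add(add(add(Z, mul(SSZ, SSSZ)), Z), mul(Z, add(mul(SSSZ, SSSZ), Z))))))
  step 12: S(S(S(add(add(mul(SSZ, SSSZ), Z), mul(Z, add(mul(SSSZ, SSSZ), Z))))))
  step 13: S(S(S(add(add(add(SSSZ, mul(SZ, SSSZ)), Z), mul(Z, add(mul(SSSZ, SSSZ), Z))))))
  step 14: S(S(S(add(add(S(add(SSZ, mul(SZ, SSSZ))), Z), mul(Z, add(mul(SSSZ, SSSZ), Z))))))
  step 15: S(S(S(add(S(add(add(SSZ, mul(SZ, SSSZ)), Z)), mul(Z, add(mul(SSSZ, SSSZ), Z))))))
  step 16: S(S(S(S(add(add(add(SSZ, mul(SZ, SSSZ)), Z), mul(Z, add(mul(SSSZ, SSSZ), Z)))))))
  step 17: S(S(S(S(add(add(S(add(SZ, mul(SZ, SSSZ))), Z), mul(Z, add(mul(SSSZ, SSSZ), Z)))))))
  step 18: S(S(S(S(add(S(add(add(SZ, mul(SZ, SSSZ)), Z)), mul(Z, add(mul(SSSZ, SSSZ), Z)))))))
  step 19: S(S(S(S(S(add(add(add(SZ, mul(SZ, SSSZ)), Z), mul(Z, add(mul(SSSZ, SSSZ), Z))))))))
  step 20: S(S(S(S(S(add(add(S(add(Z, mul(SZ, SSSZ))), Z), mul(Z, add(mul(SSSZ, SSSZ), Z))))))))
  step 21: S(S(S(S(S(add(S(add(add(Z, mul(SZ, SSSZ)), Z)), mul(Z, add(mul(SSSZ, SSSZ), Z))))))))
  step 22: S(S(S(S(S(S(add(add(add(Z, mul(SZ, SSSZ)), Z), mul(Z, add(mul(SSSZ, SSSZ), Z)))))))))
  step 23: S(S(S(S(S(S(add(add(mul(SZ, SSSZ), Z), mul(Z, add(mul(SSSZ, SSSZ), Z)))))))))
  step 24: S(S(S(S(S(S(add(add(add(SSSZ, mul(Z, SSSZ)), Z), mul(Z, add(mul(SSSZ, SSSZ), Z)))))))))
  step 25: S(S(S(S(S(S(add(add(S(add(SSZ, mul(Z, SSSZ))), Z), mul(Z, add(mul(SSSZ, SSSZ), Z)))))))))
  step 26: S(S(S(S(S(S(add(S(add(add(SSZ, mul(Z, SSSZ)), Z)), mul(Z, add(mul(SSSZ, SSSZ), Z)))))))))
  step 27: S(S(S(S(S(S(S(add(add(add(SSZ, mul(Z, SSSZ)), Z), mul(Z, add(mul(SSSZ, SSSZ), Z))))))))))
  step 28: S(S(S(S(S(S(S(add(add(S(add(SZ, mul(Z, SSSZ))), Z), mul(Z, add(mul(SSSZ, SSSZ), Z))))))))))
  step 29: S(S(S(S(S(S(S(add(S(add(add(SZ, mul(Z, SSSZ)), Z)), mul(Z, add(mul(SSSZ, SSSZ), Z))))))))))
  step 30: S(S(S(S(S(S(S(S(add(add(add(SZ, mul(Z, SSSZ)), Z), mul(Z, add(mul(SSSZ, SSSZ), Z)))))))))))
  step 31: S(S(S(S(S(S(S(S(add(add(S(add(Z, mul(Z, SSSZ))), Z), mul(Z, add(mul(SSSZ, SSSZ), Z)))))))))))
  step 32: S(S(S(S(S(S(S(S(add(S(add(add(Z, mul(Z, SSSZ)), Z)), mul(Z, add(mul(SSSZ, SSSZ), Z)))))))))))
  step 33: S(S(S(S(S(S(S(S(S(add(add(add(Z, mul(Z, SSSZ)), Z), mul(Z, add(mul(SSSZ, SSSZ), Z))))))))))))
  step 34: S(S(S(S(S(S(S(S(S(add(add(mul(Z, SSSZ), Z), mul(Z, add(mul(SSSZ, SSSZ), Z))))))))))))
  step 35: S(S(S(S(S(S(S(S(S(add(add(Z, Z), mul(Z, add(mul(SSSZ, SSSZ), Z))))))))))))
  step 36: S(S(S(S(S(S(S(S(S(add(Z, mul(Z, add(mul(SSSZ, SSSZ), Z))))))))))))
  step 37: S(S(S(S(S(S(S(S(S(mul(Z, add(mul(SSSZ, SSSZ), Z)))))))))))
  step 38: S^9(Z)

Answer: normal form = S^9(Z)  (in 38 steps)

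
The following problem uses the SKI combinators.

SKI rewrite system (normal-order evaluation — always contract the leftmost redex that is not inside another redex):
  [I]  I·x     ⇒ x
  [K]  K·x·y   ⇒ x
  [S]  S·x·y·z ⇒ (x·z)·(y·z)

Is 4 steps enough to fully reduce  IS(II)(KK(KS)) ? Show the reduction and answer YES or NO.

  start: IS(II)(KK(KS))
  →1  S(II)(KK(KS))
  →2  SI(KK(KS))
  →3  SIK

Answer: YES — reaches normal form SIK in 3 ≤ 4 steps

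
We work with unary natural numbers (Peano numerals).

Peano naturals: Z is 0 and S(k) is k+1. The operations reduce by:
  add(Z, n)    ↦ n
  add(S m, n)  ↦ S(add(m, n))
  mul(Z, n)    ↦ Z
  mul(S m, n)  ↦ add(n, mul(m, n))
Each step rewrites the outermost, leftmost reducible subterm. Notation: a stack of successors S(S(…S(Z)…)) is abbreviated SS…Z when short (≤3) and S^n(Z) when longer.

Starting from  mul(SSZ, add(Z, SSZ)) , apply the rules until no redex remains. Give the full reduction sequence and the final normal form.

Answer: normal form = S^4(Z)  (in 11 steps)

Derivation:
  start: mul(SSZ, add(Z, SSZ))
  [1] add(add(Z, SSZ), mul(SZ, add(Z, SSZ)))
  [2] add(SSZ, mul(SZ, add(Z, SSZ)))
  [3] S(add(SZ, mul(SZ, add(Z, SSZ))))
  [4] S(S(add(Z, mul(SZ, add(Z, SSZ)))))
  [5] S(S(mul(SZ, add(Z, SSZ))))
  [6] S(S(add(add(Z, SSZ), mul(Z, add(Z, SSZ)))))
  [7] S(S(add(SSZ, mul(Z, add(Z, SSZ)))))
  [8] S(S(S(add(SZ, mul(Z, add(Z, SSZ))))))
  [9] S(S(S(S(add(Z, mul(Z, add(Z, SSZ)))))))
  [10] S(S(S(S(mul(Z, add(Z, SSZ))))))
  [11] S^4(Z)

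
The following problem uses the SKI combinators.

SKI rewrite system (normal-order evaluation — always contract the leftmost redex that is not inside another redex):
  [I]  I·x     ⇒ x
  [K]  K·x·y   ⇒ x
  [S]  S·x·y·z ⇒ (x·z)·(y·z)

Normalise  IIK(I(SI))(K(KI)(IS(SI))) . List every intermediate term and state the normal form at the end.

  start: IIK(I(SI))(K(KI)(IS(SI)))
  [1] IK(I(SI))(K(KI)(IS(SI)))
  [2] K(I(SI))(K(KI)(IS(SI)))
  [3] I(SI)
  [4] SI

Answer: normal form = SI  (in 4 steps)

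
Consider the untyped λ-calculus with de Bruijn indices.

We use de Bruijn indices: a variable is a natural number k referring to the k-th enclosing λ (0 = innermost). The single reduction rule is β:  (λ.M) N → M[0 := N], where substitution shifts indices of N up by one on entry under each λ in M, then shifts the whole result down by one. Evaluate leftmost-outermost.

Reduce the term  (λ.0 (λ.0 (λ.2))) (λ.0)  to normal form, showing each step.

Answer: normal form = λ.0 (λ.λ.0)  (in 2 steps)

Reduction:
  start: (λ.0 (λ.0 (λ.2))) (λ.0)
  →1  (λ.0) (λ.0 (λ.λ.0))
  →2  λ.0 (λ.λ.0)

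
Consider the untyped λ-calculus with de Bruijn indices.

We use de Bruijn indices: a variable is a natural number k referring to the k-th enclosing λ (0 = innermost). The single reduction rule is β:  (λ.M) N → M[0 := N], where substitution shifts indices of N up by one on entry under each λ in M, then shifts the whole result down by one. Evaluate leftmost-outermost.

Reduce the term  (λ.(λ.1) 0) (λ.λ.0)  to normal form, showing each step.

Answer: normal form = λ.λ.0  (in 2 steps)

Reduction:
  start: (λ.(λ.1) 0) (λ.λ.0)
  [1] (λ.λ.λ.0) (λ.λ.0)
  [2] λ.λ.0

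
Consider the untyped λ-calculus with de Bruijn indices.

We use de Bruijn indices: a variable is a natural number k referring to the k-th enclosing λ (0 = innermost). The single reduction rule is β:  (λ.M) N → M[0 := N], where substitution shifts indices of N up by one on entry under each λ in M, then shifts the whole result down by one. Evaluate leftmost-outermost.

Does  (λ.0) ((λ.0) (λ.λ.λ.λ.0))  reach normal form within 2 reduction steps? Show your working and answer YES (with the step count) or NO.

Answer: YES — reaches normal form λ.λ.λ.λ.0 in 2 ≤ 2 steps

Derivation:
  start: (λ.0) ((λ.0) (λ.λ.λ.λ.0))
  step 1: (λ.0) (λ.λ.λ.λ.0)
  step 2: λ.λ.λ.λ.0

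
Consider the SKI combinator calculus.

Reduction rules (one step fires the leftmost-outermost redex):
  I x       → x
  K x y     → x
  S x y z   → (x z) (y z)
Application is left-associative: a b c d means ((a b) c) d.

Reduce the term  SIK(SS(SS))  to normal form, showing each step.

Answer: normal form = S(K(SS(SS)))(SS(K(SS(SS))))  (in 3 steps)

Reduction:
  start: SIK(SS(SS))
  →1  I(SS(SS))(K(SS(SS)))
  →2  SS(SS)(K(SS(SS)))
  →3  S(K(SS(SS)))(SS(K(SS(SS))))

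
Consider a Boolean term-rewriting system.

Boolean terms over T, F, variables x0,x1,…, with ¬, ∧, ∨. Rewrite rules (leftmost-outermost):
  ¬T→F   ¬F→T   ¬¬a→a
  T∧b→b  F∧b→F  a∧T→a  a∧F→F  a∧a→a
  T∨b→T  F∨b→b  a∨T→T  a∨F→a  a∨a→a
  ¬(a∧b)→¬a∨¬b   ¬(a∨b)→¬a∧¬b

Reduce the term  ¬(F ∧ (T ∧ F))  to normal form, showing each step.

  start: ¬(F ∧ (T ∧ F))
  →1  ¬F ∨ ¬(T ∧ F)
  →2  T ∨ ¬(T ∧ F)
  →3  T

Answer: normal form = T  (in 3 steps)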